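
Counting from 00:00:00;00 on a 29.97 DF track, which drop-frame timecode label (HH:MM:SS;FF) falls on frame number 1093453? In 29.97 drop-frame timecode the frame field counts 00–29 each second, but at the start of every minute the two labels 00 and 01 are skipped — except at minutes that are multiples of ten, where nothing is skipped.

Ten DF minutes hold 17982 frames, so frame 1093453 lies in block 60 (frames 1078920–1096901) with 14533 frames into that block.
The block's first minute is 1800 frames and the rest 1798 each; 14533 frames reaches minute 8, so 60 × 18 + 8 × 2 = 1096 labels have been skipped so far.
Adding those back, label number 1093453 + 1096 = 1094549 at 30 labels/s is 36484 s + 29 f = 10 h 8 min 4 s frame 29, i.e. 10:08:04;29.

10:08:04;29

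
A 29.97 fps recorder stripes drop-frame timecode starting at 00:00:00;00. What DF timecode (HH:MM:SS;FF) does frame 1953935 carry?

18:06:36;11

Each 10-minute DF block holds 10 × 60 × 30 − 9 × 2 = 17982 frames. 1953935 ÷ 17982 → 108 full blocks, remainder 11879.
Within the partial block the first minute is 1800 frames and each further minute 1798, so 6 further minute boundaries passed. Total skipped labels = 18 × 108 + 2 × 6 = 1956.
Non-drop label index = 1953935 + 1956 = 1955891; at 30 labels/s that is 18:06:36:11, i.e. DF 18:06:36;11.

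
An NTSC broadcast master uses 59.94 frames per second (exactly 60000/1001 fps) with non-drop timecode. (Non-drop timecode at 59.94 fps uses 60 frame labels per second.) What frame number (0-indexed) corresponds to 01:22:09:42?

frame 295782

Total seconds to the label: (1 × 3600 + 22 × 60 + 9) = 4929.
Frame index = 4929 × 60 + 42 = 295782.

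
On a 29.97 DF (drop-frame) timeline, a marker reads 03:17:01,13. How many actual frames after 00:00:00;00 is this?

354287

As if non-drop at 30 labels/s: (3 × 3600 + 17 × 60 + 1) × 30 + 13 = 354643.
Minute boundaries passed: 197; those not divisible by 10: 197 − 19 = 178; dropped labels = 2 × 178 = 356.
Actual frame index = 354643 − 356 = 354287.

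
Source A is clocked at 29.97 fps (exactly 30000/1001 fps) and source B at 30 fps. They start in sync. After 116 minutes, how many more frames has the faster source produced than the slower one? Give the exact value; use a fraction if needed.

208800/1001 frames

116 min = 6960 s.
A emits 30000/1001 × 6960 = 208800000/1001 frames; B emits 30 × 6960 = 208800.
Difference = 208800/1001 frames (≈ 208.5914); B is ahead of A.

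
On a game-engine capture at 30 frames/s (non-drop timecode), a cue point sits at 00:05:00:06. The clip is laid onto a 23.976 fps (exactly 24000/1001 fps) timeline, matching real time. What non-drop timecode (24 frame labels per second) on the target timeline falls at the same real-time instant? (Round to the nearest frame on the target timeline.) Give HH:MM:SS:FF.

Source frame index: (0×3600 + 5×60 + 0) × 30 + 6 = 9006.
Real time: 9006 / (30) = 1501/5 s.
Target frame: (1501/5) × (24000/1001) = 7204800/1001 ≈ 7197.602 → 7198.
At 24 labels/s: frame 7198 → 00:04:59:22.

00:04:59:22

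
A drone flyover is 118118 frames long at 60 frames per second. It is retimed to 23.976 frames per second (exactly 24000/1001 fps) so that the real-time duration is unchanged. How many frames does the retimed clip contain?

Target frames = source frames × (target rate / source rate) = 118118 × (24000/1001)/(60) = 118118 × 400/1001 = 47200.

47200 frames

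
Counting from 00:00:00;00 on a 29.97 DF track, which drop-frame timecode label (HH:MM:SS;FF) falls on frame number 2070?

Ten DF minutes hold 17982 frames, so frame 2070 lies in block 0 (frames 0–17981) with 2070 frames into that block.
The block's first minute is 1800 frames and the rest 1798 each; 2070 frames reaches minute 1, so 0 × 18 + 1 × 2 = 2 labels have been skipped so far.
Adding those back, label number 2070 + 2 = 2072 at 30 labels/s is 69 s + 2 f = 0 h 1 min 9 s frame 2, i.e. 00:01:09;02.

00:01:09;02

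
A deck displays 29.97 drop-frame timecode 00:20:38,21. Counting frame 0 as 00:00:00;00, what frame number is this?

As if non-drop at 30 labels/s: (0 × 3600 + 20 × 60 + 38) × 30 + 21 = 37161.
Minute boundaries passed: 20; those not divisible by 10: 20 − 2 = 18; dropped labels = 2 × 18 = 36.
Actual frame index = 37161 − 36 = 37125.

37125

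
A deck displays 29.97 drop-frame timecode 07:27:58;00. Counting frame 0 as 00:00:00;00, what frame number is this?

As if non-drop at 30 labels/s: (7 × 3600 + 27 × 60 + 58) × 30 + 0 = 806340.
Minute boundaries passed: 447; those not divisible by 10: 447 − 44 = 403; dropped labels = 2 × 403 = 806.
Actual frame index = 806340 − 806 = 805534.

805534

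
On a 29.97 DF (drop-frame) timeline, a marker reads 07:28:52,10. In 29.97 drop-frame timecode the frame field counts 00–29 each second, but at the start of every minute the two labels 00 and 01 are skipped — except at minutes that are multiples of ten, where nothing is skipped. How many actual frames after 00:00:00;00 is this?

807162

Complete 10-minute blocks: 44, each 17982 frames → 791208.
Remaining 8 whole minutes in the current block: 1800 + 7 × 1798 = 14386 frames.
Within the current minute: 52 × 30 + 10 − 2 = 1568 (labels ;00/;01 skipped at this minute). Total = 791208 + 14386 + 1568 = 807162.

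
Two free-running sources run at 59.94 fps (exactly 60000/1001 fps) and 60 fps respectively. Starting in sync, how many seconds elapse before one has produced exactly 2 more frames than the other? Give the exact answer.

The gap grows by |60 − 60000/1001| = 60/1001 frames per second.
Time for a 2-frame gap: 2 ÷ (60/1001) = 1001/30 s.

1001/30 seconds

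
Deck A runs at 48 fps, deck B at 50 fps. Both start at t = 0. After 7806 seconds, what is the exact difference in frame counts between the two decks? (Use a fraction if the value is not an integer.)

15612 frames

A emits 48 × 7806 = 374688 frames; B emits 50 × 7806 = 390300.
Difference = 15612 frames; B is ahead of A.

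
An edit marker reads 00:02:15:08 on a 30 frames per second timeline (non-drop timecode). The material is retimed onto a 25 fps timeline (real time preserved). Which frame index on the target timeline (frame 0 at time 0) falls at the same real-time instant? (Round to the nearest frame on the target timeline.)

Source frame index: (0×3600 + 2×60 + 15) × 30 + 8 = 4058.
Real time: 4058 / (30) = 2029/15 s.
Target frame: (2029/15) × (25) = 10145/3 ≈ 3381.667 → 3382.

frame 3382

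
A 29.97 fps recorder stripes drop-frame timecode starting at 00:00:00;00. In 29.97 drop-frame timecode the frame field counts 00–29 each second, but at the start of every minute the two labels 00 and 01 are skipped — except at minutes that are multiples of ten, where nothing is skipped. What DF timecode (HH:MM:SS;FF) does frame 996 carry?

Ten DF minutes hold 17982 frames, so frame 996 lies in block 0 (frames 0–17981) with 996 frames into that block.
The block's first minute is 1800 frames and the rest 1798 each; 996 frames reaches minute 0, so 0 × 18 + 0 × 2 = 0 labels have been skipped so far.
Adding those back, label number 996 + 0 = 996 at 30 labels/s is 33 s + 6 f = 0 h 0 min 33 s frame 6, i.e. 00:00:33;06.

00:00:33;06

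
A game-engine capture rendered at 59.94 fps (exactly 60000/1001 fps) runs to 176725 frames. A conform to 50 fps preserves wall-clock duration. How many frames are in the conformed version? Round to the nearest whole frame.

Frames at target rate = 176725 × (50) / (60000/1001) = 7076069/48 ≈ 147418.104.
Nearest whole frame: 147418.

147418 frames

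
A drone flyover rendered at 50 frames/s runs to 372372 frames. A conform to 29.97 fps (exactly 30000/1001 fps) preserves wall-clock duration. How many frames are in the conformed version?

223200 frames

Target frames = source frames × (target rate / source rate) = 372372 × (30000/1001)/(50) = 372372 × 600/1001 = 223200.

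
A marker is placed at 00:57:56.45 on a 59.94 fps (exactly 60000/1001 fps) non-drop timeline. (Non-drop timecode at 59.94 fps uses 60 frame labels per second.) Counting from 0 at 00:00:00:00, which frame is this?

208605

Total seconds to the label: (0 × 3600 + 57 × 60 + 56) = 3476.
Frame index = 3476 × 60 + 45 = 208605.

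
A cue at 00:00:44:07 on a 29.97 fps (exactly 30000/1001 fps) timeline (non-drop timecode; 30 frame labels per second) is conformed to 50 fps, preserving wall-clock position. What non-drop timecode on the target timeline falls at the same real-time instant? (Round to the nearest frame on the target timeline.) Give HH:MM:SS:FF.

Source frame index: (0×3600 + 0×60 + 44) × 30 + 7 = 1327.
Real time: 1327 / (30000/1001) = 1328327/30000 s.
Target frame: (1328327/30000) × (50) = 1328327/600 ≈ 2213.878 → 2214.
At 50 labels/s: frame 2214 → 00:00:44:14.

00:00:44:14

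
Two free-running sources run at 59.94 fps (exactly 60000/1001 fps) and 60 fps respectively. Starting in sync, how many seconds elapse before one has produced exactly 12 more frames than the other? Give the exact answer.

200.2 seconds

The gap grows by |60 − 60000/1001| = 60/1001 frames per second.
Time for a 12-frame gap: 12 ÷ (60/1001) = 200.2 s.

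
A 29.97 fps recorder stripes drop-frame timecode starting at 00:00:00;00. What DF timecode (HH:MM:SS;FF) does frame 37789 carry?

00:21:00;27

Each 10-minute DF block holds 10 × 60 × 30 − 9 × 2 = 17982 frames. 37789 ÷ 17982 → 2 full blocks, remainder 1825.
Within the partial block the first minute is 1800 frames and each further minute 1798, so 1 further minute boundary passed. Total skipped labels = 18 × 2 + 2 × 1 = 38.
Non-drop label index = 37789 + 38 = 37827; at 30 labels/s that is 00:21:00:27, i.e. DF 00:21:00;27.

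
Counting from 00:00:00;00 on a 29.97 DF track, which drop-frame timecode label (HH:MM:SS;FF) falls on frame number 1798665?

Each 10-minute DF block holds 10 × 60 × 30 − 9 × 2 = 17982 frames. 1798665 ÷ 17982 → 100 full blocks, remainder 465.
Within the partial block the first minute is 1800 frames and each further minute 1798, so 0 further minute boundaries passed. Total skipped labels = 18 × 100 + 2 × 0 = 1800.
Non-drop label index = 1798665 + 1800 = 1800465; at 30 labels/s that is 16:40:15:15, i.e. DF 16:40:15;15.

16:40:15;15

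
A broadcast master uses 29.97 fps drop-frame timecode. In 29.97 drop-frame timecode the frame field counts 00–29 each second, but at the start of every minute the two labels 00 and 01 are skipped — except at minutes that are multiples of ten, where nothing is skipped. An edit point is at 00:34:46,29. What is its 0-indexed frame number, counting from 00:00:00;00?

62547

As if non-drop at 30 labels/s: (0 × 3600 + 34 × 60 + 46) × 30 + 29 = 62609.
Minute boundaries passed: 34; those not divisible by 10: 34 − 3 = 31; dropped labels = 2 × 31 = 62.
Actual frame index = 62609 − 62 = 62547.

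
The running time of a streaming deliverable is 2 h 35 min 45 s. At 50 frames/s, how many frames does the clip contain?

467250 frames

2 h 35 min 45 s = 9345 s.
Frames = 9345 × 50 = 467250.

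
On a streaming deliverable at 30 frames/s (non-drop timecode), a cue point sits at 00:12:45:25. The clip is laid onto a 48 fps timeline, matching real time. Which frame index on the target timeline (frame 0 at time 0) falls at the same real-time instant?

frame 36760

Source frame index: (0×3600 + 12×60 + 45) × 30 + 25 = 22975.
Real time: 22975 / (30) = 4595/6 s.
Target frame: (4595/6) × (48) = 36760.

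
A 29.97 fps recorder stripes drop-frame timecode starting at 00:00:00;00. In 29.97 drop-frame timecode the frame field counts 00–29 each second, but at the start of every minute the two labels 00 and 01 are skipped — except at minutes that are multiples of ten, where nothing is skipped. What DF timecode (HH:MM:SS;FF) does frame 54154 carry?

00:30:06;28

Ten DF minutes hold 17982 frames, so frame 54154 lies in block 3 (frames 53946–71927) with 208 frames into that block.
The block's first minute is 1800 frames and the rest 1798 each; 208 frames reaches minute 0, so 3 × 18 + 0 × 2 = 54 labels have been skipped so far.
Adding those back, label number 54154 + 54 = 54208 at 30 labels/s is 1806 s + 28 f = 0 h 30 min 6 s frame 28, i.e. 00:30:06;28.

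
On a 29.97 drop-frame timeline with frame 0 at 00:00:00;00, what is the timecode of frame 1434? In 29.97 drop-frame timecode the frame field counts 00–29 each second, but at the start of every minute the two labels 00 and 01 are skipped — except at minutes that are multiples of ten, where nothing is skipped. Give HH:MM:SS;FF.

00:00:47;24

Each 10-minute DF block holds 10 × 60 × 30 − 9 × 2 = 17982 frames. 1434 ÷ 17982 → 0 full blocks, remainder 1434.
Within the partial block the first minute is 1800 frames and each further minute 1798, so 0 further minute boundaries passed. Total skipped labels = 18 × 0 + 2 × 0 = 0.
Non-drop label index = 1434 + 0 = 1434; at 30 labels/s that is 00:00:47:24, i.e. DF 00:00:47;24.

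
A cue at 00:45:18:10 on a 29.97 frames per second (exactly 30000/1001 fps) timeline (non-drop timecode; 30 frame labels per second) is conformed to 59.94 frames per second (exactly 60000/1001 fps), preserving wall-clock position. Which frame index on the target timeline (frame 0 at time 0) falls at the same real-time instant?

frame 163100

Source frame index: (0×3600 + 45×60 + 18) × 30 + 10 = 81550.
Real time: 81550 / (30000/1001) = 1632631/600 s.
Target frame: (1632631/600) × (60000/1001) = 163100.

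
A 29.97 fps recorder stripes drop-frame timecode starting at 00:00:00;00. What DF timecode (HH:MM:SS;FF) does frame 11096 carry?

00:06:10;08

Ten DF minutes hold 17982 frames, so frame 11096 lies in block 0 (frames 0–17981) with 11096 frames into that block.
The block's first minute is 1800 frames and the rest 1798 each; 11096 frames reaches minute 6, so 0 × 18 + 6 × 2 = 12 labels have been skipped so far.
Adding those back, label number 11096 + 12 = 11108 at 30 labels/s is 370 s + 8 f = 0 h 6 min 10 s frame 8, i.e. 00:06:10;08.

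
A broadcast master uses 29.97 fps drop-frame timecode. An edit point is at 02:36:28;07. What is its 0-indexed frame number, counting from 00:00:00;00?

281365

Complete 10-minute blocks: 15, each 17982 frames → 269730.
Remaining 6 whole minutes in the current block: 1800 + 5 × 1798 = 10790 frames.
Within the current minute: 28 × 30 + 7 − 2 = 845 (labels ;00/;01 skipped at this minute). Total = 269730 + 10790 + 845 = 281365.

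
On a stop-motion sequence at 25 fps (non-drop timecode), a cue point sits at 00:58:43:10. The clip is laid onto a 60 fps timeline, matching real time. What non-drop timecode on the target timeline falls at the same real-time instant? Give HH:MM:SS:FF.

00:58:43:24

Source frame index: (0×3600 + 58×60 + 43) × 25 + 10 = 88085.
Real time: 88085 / (25) = 17617/5 s.
Target frame: (17617/5) × (60) = 211404.
At 60 labels/s: frame 211404 → 00:58:43:24.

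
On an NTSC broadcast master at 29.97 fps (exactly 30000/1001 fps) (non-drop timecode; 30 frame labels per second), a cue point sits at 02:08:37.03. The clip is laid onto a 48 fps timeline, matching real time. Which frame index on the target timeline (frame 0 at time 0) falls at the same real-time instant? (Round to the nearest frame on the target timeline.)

Source frame index: (2×3600 + 8×60 + 37) × 30 + 3 = 231513.
Real time: 231513 / (30000/1001) = 77248171/10000 s.
Target frame: (77248171/10000) × (48) = 231744513/625 ≈ 370791.221 → 370791.

frame 370791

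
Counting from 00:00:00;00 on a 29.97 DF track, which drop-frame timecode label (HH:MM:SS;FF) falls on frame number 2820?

00:01:34;02

Ten DF minutes hold 17982 frames, so frame 2820 lies in block 0 (frames 0–17981) with 2820 frames into that block.
The block's first minute is 1800 frames and the rest 1798 each; 2820 frames reaches minute 1, so 0 × 18 + 1 × 2 = 2 labels have been skipped so far.
Adding those back, label number 2820 + 2 = 2822 at 30 labels/s is 94 s + 2 f = 0 h 1 min 34 s frame 2, i.e. 00:01:34;02.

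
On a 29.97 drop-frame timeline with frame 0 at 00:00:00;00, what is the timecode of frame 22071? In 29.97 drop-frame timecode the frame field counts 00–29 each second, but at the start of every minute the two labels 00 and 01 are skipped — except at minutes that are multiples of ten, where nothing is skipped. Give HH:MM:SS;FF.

00:12:16;13

Each 10-minute DF block holds 10 × 60 × 30 − 9 × 2 = 17982 frames. 22071 ÷ 17982 → 1 full block, remainder 4089.
Within the partial block the first minute is 1800 frames and each further minute 1798, so 2 further minute boundaries passed. Total skipped labels = 18 × 1 + 2 × 2 = 22.
Non-drop label index = 22071 + 22 = 22093; at 30 labels/s that is 00:12:16:13, i.e. DF 00:12:16;13.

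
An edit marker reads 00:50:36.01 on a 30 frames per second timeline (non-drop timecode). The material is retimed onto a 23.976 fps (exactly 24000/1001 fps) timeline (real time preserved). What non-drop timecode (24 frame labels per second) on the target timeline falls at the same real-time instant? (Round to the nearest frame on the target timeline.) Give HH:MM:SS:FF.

Source frame index: (0×3600 + 50×60 + 36) × 30 + 1 = 91081.
Real time: 91081 / (30) = 91081/30 s.
Target frame: (91081/30) × (24000/1001) = 72864800/1001 ≈ 72792.008 → 72792.
At 24 labels/s: frame 72792 → 00:50:33:00.

00:50:33:00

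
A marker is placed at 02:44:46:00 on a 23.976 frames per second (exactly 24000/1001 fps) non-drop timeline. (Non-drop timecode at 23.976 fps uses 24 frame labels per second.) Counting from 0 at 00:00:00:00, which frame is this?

Total seconds to the label: (2 × 3600 + 44 × 60 + 46) = 9886.
Frame index = 9886 × 24 + 0 = 237264.

frame 237264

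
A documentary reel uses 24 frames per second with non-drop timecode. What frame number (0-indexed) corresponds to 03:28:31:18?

Total seconds to the label: (3 × 3600 + 28 × 60 + 31) = 12511.
Frame index = 12511 × 24 + 18 = 300282.

frame 300282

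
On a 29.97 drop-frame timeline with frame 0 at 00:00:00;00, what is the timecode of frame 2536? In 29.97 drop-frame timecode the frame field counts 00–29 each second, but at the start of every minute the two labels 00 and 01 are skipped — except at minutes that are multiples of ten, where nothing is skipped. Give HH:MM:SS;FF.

00:01:24;18

Each 10-minute DF block holds 10 × 60 × 30 − 9 × 2 = 17982 frames. 2536 ÷ 17982 → 0 full blocks, remainder 2536.
Within the partial block the first minute is 1800 frames and each further minute 1798, so 1 further minute boundary passed. Total skipped labels = 18 × 0 + 2 × 1 = 2.
Non-drop label index = 2536 + 2 = 2538; at 30 labels/s that is 00:01:24:18, i.e. DF 00:01:24;18.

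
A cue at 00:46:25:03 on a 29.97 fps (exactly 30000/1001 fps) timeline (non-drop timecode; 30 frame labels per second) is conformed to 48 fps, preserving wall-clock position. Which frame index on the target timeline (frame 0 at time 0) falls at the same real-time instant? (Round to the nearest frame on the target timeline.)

frame 133818

Source frame index: (0×3600 + 46×60 + 25) × 30 + 3 = 83553.
Real time: 83553 / (30000/1001) = 27878851/10000 s.
Target frame: (27878851/10000) × (48) = 83636553/625 ≈ 133818.485 → 133818.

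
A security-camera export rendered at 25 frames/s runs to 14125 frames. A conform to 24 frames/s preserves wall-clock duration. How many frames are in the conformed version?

13560 frames

Target frames = source frames × (target rate / source rate) = 14125 × (24)/(25) = 14125 × 24/25 = 13560.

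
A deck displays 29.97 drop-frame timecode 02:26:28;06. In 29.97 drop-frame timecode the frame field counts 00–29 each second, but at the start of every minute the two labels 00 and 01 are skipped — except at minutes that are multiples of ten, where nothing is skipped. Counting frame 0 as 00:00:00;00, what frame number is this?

263382

Complete 10-minute blocks: 14, each 17982 frames → 251748.
Remaining 6 whole minutes in the current block: 1800 + 5 × 1798 = 10790 frames.
Within the current minute: 28 × 30 + 6 − 2 = 844 (labels ;00/;01 skipped at this minute). Total = 251748 + 10790 + 844 = 263382.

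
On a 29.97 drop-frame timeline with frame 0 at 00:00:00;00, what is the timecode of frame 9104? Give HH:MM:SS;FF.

Ten DF minutes hold 17982 frames, so frame 9104 lies in block 0 (frames 0–17981) with 9104 frames into that block.
The block's first minute is 1800 frames and the rest 1798 each; 9104 frames reaches minute 5, so 0 × 18 + 5 × 2 = 10 labels have been skipped so far.
Adding those back, label number 9104 + 10 = 9114 at 30 labels/s is 303 s + 24 f = 0 h 5 min 3 s frame 24, i.e. 00:05:03;24.

00:05:03;24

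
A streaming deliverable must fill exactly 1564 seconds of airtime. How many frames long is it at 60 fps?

Frames = 1564 × 60 = 93840.

93840 frames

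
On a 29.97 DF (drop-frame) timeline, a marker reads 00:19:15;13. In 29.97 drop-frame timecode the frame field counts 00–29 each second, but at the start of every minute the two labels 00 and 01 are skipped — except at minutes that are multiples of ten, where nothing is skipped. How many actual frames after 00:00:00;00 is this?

34627

As if non-drop at 30 labels/s: (0 × 3600 + 19 × 60 + 15) × 30 + 13 = 34663.
Minute boundaries passed: 19; those not divisible by 10: 19 − 1 = 18; dropped labels = 2 × 18 = 36.
Actual frame index = 34663 − 36 = 34627.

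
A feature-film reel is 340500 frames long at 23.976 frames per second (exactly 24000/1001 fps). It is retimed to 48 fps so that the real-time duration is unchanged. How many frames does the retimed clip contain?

681681 frames

Target frames = source frames × (target rate / source rate) = 340500 × (48)/(24000/1001) = 340500 × 1001/500 = 681681.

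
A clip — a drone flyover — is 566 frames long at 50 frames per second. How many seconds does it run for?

11.32 seconds

Running time = 566 / (50) = 11.32 s.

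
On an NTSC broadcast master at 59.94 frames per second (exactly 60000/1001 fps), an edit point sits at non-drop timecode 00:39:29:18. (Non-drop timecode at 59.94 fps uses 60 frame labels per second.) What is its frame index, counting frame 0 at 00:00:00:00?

frame 142158

Total seconds to the label: (0 × 3600 + 39 × 60 + 29) = 2369.
Frame index = 2369 × 60 + 18 = 142158.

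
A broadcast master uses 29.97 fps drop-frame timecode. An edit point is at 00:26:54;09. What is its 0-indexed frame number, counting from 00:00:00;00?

48381

As if non-drop at 30 labels/s: (0 × 3600 + 26 × 60 + 54) × 30 + 9 = 48429.
Minute boundaries passed: 26; those not divisible by 10: 26 − 2 = 24; dropped labels = 2 × 24 = 48.
Actual frame index = 48429 − 48 = 48381.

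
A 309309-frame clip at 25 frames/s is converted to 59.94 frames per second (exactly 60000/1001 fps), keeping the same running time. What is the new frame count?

741600 frames

Target frames = source frames × (target rate / source rate) = 309309 × (60000/1001)/(25) = 309309 × 2400/1001 = 741600.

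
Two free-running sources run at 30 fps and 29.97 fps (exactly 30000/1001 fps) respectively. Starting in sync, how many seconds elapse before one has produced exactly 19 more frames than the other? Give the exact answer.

The gap grows by |30000/1001 − 30| = 30/1001 frames per second.
Time for a 19-frame gap: 19 ÷ (30/1001) = 19019/30 s.

19019/30 seconds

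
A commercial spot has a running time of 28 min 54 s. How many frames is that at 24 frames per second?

41616 frames

28 min 54 s = 1734 s.
Frames = 1734 × 24 = 41616.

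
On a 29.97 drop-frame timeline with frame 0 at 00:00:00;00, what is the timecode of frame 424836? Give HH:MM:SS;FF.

03:56:15;12

Ten DF minutes hold 17982 frames, so frame 424836 lies in block 23 (frames 413586–431567) with 11250 frames into that block.
The block's first minute is 1800 frames and the rest 1798 each; 11250 frames reaches minute 6, so 23 × 18 + 6 × 2 = 426 labels have been skipped so far.
Adding those back, label number 424836 + 426 = 425262 at 30 labels/s is 14175 s + 12 f = 3 h 56 min 15 s frame 12, i.e. 03:56:15;12.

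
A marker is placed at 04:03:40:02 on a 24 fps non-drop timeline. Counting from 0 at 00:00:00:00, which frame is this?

Total seconds to the label: (4 × 3600 + 3 × 60 + 40) = 14620.
Frame index = 14620 × 24 + 2 = 350882.

350882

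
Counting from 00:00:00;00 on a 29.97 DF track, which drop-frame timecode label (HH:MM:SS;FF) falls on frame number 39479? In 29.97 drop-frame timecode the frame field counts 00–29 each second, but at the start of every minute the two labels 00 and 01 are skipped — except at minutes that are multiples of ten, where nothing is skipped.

00:21:57;07

Ten DF minutes hold 17982 frames, so frame 39479 lies in block 2 (frames 35964–53945) with 3515 frames into that block.
The block's first minute is 1800 frames and the rest 1798 each; 3515 frames reaches minute 1, so 2 × 18 + 1 × 2 = 38 labels have been skipped so far.
Adding those back, label number 39479 + 38 = 39517 at 30 labels/s is 1317 s + 7 f = 0 h 21 min 57 s frame 7, i.e. 00:21:57;07.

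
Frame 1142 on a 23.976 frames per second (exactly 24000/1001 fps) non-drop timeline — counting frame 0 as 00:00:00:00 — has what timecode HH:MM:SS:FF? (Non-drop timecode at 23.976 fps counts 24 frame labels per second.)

00:00:47:14

1142 ÷ 24 = 47 full seconds, remainder 14 frames.
47 s = 0 h 0 min 47 s.
Timecode: 00:00:47:14.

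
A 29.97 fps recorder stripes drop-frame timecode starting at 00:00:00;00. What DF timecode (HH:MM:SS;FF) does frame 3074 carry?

Each 10-minute DF block holds 10 × 60 × 30 − 9 × 2 = 17982 frames. 3074 ÷ 17982 → 0 full blocks, remainder 3074.
Within the partial block the first minute is 1800 frames and each further minute 1798, so 1 further minute boundary passed. Total skipped labels = 18 × 0 + 2 × 1 = 2.
Non-drop label index = 3074 + 2 = 3076; at 30 labels/s that is 00:01:42:16, i.e. DF 00:01:42;16.

00:01:42;16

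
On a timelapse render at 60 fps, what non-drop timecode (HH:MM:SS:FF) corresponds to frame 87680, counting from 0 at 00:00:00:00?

00:24:21:20

87680 ÷ 60 = 1461 full seconds, remainder 20 frames.
1461 s = 0 h 24 min 21 s.
Timecode: 00:24:21:20.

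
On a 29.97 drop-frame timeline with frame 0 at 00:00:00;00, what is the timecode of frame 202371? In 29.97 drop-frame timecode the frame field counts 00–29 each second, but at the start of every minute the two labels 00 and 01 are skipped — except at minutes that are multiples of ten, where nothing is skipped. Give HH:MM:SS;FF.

01:52:32;13

Ten DF minutes hold 17982 frames, so frame 202371 lies in block 11 (frames 197802–215783) with 4569 frames into that block.
The block's first minute is 1800 frames and the rest 1798 each; 4569 frames reaches minute 2, so 11 × 18 + 2 × 2 = 202 labels have been skipped so far.
Adding those back, label number 202371 + 202 = 202573 at 30 labels/s is 6752 s + 13 f = 1 h 52 min 32 s frame 13, i.e. 01:52:32;13.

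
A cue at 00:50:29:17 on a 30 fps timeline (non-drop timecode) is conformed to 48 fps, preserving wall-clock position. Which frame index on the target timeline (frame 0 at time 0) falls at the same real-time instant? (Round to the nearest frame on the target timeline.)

Source frame index: (0×3600 + 50×60 + 29) × 30 + 17 = 90887.
Real time: 90887 / (30) = 90887/30 s.
Target frame: (90887/30) × (48) = 727096/5 ≈ 145419.200 → 145419.

frame 145419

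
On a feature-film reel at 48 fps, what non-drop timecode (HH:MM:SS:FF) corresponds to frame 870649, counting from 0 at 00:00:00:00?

870649 ÷ 48 = 18138 full seconds, remainder 25 frames.
18138 s = 5 h 2 min 18 s.
Timecode: 05:02:18:25.

05:02:18:25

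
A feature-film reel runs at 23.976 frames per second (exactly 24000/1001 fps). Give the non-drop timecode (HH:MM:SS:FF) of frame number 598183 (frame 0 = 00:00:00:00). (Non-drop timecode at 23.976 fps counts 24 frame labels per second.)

598183 ÷ 24 = 24924 full seconds, remainder 7 frames.
24924 s = 6 h 55 min 24 s.
Timecode: 06:55:24:07.

06:55:24:07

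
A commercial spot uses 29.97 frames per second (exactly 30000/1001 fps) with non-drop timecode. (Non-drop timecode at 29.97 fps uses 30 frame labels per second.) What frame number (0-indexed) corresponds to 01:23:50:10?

frame 150910

Total seconds to the label: (1 × 3600 + 23 × 60 + 50) = 5030.
Frame index = 5030 × 30 + 10 = 150910.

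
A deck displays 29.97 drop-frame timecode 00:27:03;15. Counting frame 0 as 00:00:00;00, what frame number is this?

48655

Complete 10-minute blocks: 2, each 17982 frames → 35964.
Remaining 7 whole minutes in the current block: 1800 + 6 × 1798 = 12588 frames.
Within the current minute: 3 × 30 + 15 − 2 = 103 (labels ;00/;01 skipped at this minute). Total = 35964 + 12588 + 103 = 48655.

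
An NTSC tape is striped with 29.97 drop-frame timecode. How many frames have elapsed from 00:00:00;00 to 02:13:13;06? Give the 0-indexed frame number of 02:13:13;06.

239556

Complete 10-minute blocks: 13, each 17982 frames → 233766.
Remaining 3 whole minutes in the current block: 1800 + 2 × 1798 = 5396 frames.
Within the current minute: 13 × 30 + 6 − 2 = 394 (labels ;00/;01 skipped at this minute). Total = 233766 + 5396 + 394 = 239556.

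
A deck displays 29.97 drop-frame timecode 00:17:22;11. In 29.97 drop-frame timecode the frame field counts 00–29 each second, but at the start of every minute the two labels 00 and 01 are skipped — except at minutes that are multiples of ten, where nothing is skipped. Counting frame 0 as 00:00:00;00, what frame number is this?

As if non-drop at 30 labels/s: (0 × 3600 + 17 × 60 + 22) × 30 + 11 = 31271.
Minute boundaries passed: 17; those not divisible by 10: 17 − 1 = 16; dropped labels = 2 × 16 = 32.
Actual frame index = 31271 − 32 = 31239.

31239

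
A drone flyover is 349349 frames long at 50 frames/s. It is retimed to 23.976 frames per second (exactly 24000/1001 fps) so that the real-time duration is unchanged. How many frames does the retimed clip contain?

167520 frames

Target frames = source frames × (target rate / source rate) = 349349 × (24000/1001)/(50) = 349349 × 480/1001 = 167520.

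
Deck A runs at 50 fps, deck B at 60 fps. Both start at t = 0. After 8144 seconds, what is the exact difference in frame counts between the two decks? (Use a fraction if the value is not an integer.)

A emits 50 × 8144 = 407200 frames; B emits 60 × 8144 = 488640.
Difference = 81440 frames; B is ahead of A.

81440 frames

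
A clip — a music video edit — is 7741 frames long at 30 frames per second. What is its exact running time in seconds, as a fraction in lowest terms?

7741/30 seconds

Running time = 7741 ÷ (30) = 7741 × 1/30 = 7741/30 s.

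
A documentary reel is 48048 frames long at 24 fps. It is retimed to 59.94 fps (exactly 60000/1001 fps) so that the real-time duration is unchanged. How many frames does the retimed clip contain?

120000 frames

Target frames = source frames × (target rate / source rate) = 48048 × (60000/1001)/(24) = 48048 × 2500/1001 = 120000.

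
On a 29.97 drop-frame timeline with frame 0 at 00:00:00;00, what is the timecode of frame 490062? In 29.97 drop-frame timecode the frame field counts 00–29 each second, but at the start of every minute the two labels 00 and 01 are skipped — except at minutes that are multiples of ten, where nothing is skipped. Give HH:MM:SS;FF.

04:32:31;22

Ten DF minutes hold 17982 frames, so frame 490062 lies in block 27 (frames 485514–503495) with 4548 frames into that block.
The block's first minute is 1800 frames and the rest 1798 each; 4548 frames reaches minute 2, so 27 × 18 + 2 × 2 = 490 labels have been skipped so far.
Adding those back, label number 490062 + 490 = 490552 at 30 labels/s is 16351 s + 22 f = 4 h 32 min 31 s frame 22, i.e. 04:32:31;22.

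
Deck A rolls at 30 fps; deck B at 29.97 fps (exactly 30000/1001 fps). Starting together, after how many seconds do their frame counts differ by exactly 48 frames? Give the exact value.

The gap grows by |30000/1001 − 30| = 30/1001 frames per second.
Time for a 48-frame gap: 48 ÷ (30/1001) = 1601.6 s.

1601.6 seconds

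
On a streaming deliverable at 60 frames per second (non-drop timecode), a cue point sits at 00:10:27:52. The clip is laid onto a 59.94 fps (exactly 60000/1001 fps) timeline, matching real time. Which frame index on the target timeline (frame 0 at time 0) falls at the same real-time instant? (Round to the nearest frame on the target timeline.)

Source frame index: (0×3600 + 10×60 + 27) × 60 + 52 = 37672.
Real time: 37672 / (60) = 9418/15 s.
Target frame: (9418/15) × (60000/1001) = 37672000/1001 ≈ 37634.366 → 37634.

frame 37634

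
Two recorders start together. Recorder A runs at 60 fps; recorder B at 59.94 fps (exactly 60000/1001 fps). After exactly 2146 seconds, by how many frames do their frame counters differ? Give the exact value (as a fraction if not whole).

A emits 60 × 2146 = 128760 frames; B emits 60000/1001 × 2146 = 128760000/1001.
Difference = 128760/1001 frames (≈ 128.6314); B is behind A.

128760/1001 frames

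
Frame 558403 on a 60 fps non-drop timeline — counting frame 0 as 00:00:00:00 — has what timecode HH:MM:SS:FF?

558403 ÷ 60 = 9306 full seconds, remainder 43 frames.
9306 s = 2 h 35 min 6 s.
Timecode: 02:35:06:43.

02:35:06:43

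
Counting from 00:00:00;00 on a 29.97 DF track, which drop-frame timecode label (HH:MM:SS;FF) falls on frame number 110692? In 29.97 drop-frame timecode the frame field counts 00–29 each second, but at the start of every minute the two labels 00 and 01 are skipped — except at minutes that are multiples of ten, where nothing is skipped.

01:01:33;12

Ten DF minutes hold 17982 frames, so frame 110692 lies in block 6 (frames 107892–125873) with 2800 frames into that block.
The block's first minute is 1800 frames and the rest 1798 each; 2800 frames reaches minute 1, so 6 × 18 + 1 × 2 = 110 labels have been skipped so far.
Adding those back, label number 110692 + 110 = 110802 at 30 labels/s is 3693 s + 12 f = 1 h 1 min 33 s frame 12, i.e. 01:01:33;12.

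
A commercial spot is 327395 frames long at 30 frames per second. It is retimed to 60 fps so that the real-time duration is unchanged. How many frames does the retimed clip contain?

Target frames = source frames × (target rate / source rate) = 327395 × (60)/(30) = 327395 × 2 = 654790.

654790 frames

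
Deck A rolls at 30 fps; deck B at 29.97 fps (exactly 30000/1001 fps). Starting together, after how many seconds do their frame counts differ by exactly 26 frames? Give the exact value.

The gap grows by |30000/1001 − 30| = 30/1001 frames per second.
Time for a 26-frame gap: 26 ÷ (30/1001) = 13013/15 s.

13013/15 seconds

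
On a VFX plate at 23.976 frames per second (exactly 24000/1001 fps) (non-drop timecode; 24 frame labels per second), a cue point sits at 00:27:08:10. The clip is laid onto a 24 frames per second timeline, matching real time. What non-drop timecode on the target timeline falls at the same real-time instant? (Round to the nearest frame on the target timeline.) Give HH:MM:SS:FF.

00:27:10:01

Source frame index: (0×3600 + 27×60 + 8) × 24 + 10 = 39082.
Real time: 39082 / (24000/1001) = 19560541/12000 s.
Target frame: (19560541/12000) × (24) = 19560541/500 ≈ 39121.082 → 39121.
At 24 labels/s: frame 39121 → 00:27:10:01.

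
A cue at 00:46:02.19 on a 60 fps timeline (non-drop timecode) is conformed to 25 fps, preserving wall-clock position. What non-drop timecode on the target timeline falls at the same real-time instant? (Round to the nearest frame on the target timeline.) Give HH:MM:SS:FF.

00:46:02:08

Source frame index: (0×3600 + 46×60 + 2) × 60 + 19 = 165739.
Real time: 165739 / (60) = 165739/60 s.
Target frame: (165739/60) × (25) = 828695/12 ≈ 69057.917 → 69058.
At 25 labels/s: frame 69058 → 00:46:02:08.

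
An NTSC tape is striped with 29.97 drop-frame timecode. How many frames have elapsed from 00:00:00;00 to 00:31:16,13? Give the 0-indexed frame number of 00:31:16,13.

56237

Complete 10-minute blocks: 3, each 17982 frames → 53946.
Remaining 1 whole minute in the current block: 1800 + 0 × 1798 = 1800 frames.
Within the current minute: 16 × 30 + 13 − 2 = 491 (labels ;00/;01 skipped at this minute). Total = 53946 + 1800 + 491 = 56237.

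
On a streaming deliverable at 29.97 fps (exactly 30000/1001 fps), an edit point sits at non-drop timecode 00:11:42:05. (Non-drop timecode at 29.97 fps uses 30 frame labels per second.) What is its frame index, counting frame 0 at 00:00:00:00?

Total seconds to the label: (0 × 3600 + 11 × 60 + 42) = 702.
Frame index = 702 × 30 + 5 = 21065.

21065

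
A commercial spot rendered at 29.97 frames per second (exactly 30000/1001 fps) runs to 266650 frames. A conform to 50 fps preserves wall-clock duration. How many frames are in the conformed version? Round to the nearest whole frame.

444861 frames

Frames at target rate = 266650 × (50) / (30000/1001) = 5338333/12 ≈ 444861.083.
Nearest whole frame: 444861.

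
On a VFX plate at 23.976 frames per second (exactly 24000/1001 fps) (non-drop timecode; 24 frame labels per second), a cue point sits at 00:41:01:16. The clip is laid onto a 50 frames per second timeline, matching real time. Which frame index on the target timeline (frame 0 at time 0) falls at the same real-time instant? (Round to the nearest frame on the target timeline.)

frame 123206

Source frame index: (0×3600 + 41×60 + 1) × 24 + 16 = 59080.
Real time: 59080 / (24000/1001) = 1478477/600 s.
Target frame: (1478477/600) × (50) = 1478477/12 ≈ 123206.417 → 123206.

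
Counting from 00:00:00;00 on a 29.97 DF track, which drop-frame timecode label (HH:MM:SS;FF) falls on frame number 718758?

Ten DF minutes hold 17982 frames, so frame 718758 lies in block 39 (frames 701298–719279) with 17460 frames into that block.
The block's first minute is 1800 frames and the rest 1798 each; 17460 frames reaches minute 9, so 39 × 18 + 9 × 2 = 720 labels have been skipped so far.
Adding those back, label number 718758 + 720 = 719478 at 30 labels/s is 23982 s + 18 f = 6 h 39 min 42 s frame 18, i.e. 06:39:42;18.

06:39:42;18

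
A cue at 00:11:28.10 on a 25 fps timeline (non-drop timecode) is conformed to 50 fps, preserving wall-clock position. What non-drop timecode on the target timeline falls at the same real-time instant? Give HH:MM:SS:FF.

Source frame index: (0×3600 + 11×60 + 28) × 25 + 10 = 17210.
Real time: 17210 / (25) = 3442/5 s.
Target frame: (3442/5) × (50) = 34420.
At 50 labels/s: frame 34420 → 00:11:28:20.

00:11:28:20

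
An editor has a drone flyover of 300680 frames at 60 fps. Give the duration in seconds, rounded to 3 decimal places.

5011.333 seconds

Running time = 300680 × 1/60 = 15034/3 s ≈ 5011.333 s.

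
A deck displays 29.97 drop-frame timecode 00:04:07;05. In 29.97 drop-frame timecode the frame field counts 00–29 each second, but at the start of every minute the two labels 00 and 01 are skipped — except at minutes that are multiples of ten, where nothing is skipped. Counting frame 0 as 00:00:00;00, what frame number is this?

As if non-drop at 30 labels/s: (0 × 3600 + 4 × 60 + 7) × 30 + 5 = 7415.
Minute boundaries passed: 4; those not divisible by 10: 4 − 0 = 4; dropped labels = 2 × 4 = 8.
Actual frame index = 7415 − 8 = 7407.

7407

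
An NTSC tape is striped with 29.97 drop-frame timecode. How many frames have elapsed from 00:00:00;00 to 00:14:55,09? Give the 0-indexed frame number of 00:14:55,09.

Complete 10-minute blocks: 1, each 17982 frames → 17982.
Remaining 4 whole minutes in the current block: 1800 + 3 × 1798 = 7194 frames.
Within the current minute: 55 × 30 + 9 − 2 = 1657 (labels ;00/;01 skipped at this minute). Total = 17982 + 7194 + 1657 = 26833.

26833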